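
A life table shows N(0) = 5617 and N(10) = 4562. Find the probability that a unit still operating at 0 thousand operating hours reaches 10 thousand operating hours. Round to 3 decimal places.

0.812

The conditional survival probability is N(10)/N(0) = 4562/5617 = 0.812177.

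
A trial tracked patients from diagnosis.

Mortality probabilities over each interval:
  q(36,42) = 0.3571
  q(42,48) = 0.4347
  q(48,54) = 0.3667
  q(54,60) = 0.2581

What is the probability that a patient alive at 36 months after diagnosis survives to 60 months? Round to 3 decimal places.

The overall survival probability is (1 − 0.3571) × (1 − 0.4347) × (1 − 0.3667) × (1 − 0.2581).
= 0.6429 × 0.5653 × 0.6333 × 0.7419 = 0.170757.

0.171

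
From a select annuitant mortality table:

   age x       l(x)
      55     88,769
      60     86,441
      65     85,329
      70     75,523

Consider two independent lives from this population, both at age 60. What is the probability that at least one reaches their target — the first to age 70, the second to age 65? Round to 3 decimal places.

p₁ = l(70)/l(60) = 75,523/86,441 = 0.873694; p₂ = l(65)/l(60) = 85,329/86,441 = 0.987136.
P(at least one) = 1 − (1−p₁)(1−p₂) = 1 − 0.126306 × 0.012864 = 0.998375.

0.998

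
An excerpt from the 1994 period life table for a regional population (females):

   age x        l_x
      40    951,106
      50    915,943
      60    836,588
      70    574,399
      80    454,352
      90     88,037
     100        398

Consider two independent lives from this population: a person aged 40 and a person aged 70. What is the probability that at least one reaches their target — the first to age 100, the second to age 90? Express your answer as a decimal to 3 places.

0.154

p₁ = l_100/l_40 = 398/951,106 = 0.000418; p₂ = l_90/l_70 = 88,037/574,399 = 0.153268.
P(at least one) = 1 − (1−p₁)(1−p₂) = 1 − 0.999582 × 0.846732 = 0.153622.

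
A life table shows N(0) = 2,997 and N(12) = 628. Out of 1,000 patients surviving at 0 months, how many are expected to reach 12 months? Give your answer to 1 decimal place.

209.5

The relevant probability is 628/2,997 = 0.209543.
Expected number = 1,000 × 0.209543 = 209.5.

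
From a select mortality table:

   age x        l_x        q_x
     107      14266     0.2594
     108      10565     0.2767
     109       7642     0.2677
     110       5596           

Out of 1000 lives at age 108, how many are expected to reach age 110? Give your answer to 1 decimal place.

The relevant probability is 5596/10565 = 0.529673.
Expected number = 1000 × 0.529673 = 529.7.

529.7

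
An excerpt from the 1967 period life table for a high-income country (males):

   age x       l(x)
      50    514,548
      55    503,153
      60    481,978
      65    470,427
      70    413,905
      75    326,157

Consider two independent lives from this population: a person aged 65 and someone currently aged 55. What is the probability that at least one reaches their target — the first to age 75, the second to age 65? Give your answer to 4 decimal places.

p₁ = l(75)/l(65) = 326,157/470,427 = 0.693321; p₂ = l(65)/l(55) = 470,427/503,153 = 0.934958.
P(at least one) = 1 − (1−p₁)(1−p₂) = 1 − 0.306679 × 0.065042 = 0.980053.

0.9801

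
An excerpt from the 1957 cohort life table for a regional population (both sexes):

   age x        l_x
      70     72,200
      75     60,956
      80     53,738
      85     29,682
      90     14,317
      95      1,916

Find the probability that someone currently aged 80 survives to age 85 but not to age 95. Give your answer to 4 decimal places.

0.5167

This is the probability of reaching 85 but not 95, conditional on being alive at 80: (l_85 − l_95) / l_80.
= (29,682 − 1,916) / 53,738 = 27,766 / 53,738 = 0.516692.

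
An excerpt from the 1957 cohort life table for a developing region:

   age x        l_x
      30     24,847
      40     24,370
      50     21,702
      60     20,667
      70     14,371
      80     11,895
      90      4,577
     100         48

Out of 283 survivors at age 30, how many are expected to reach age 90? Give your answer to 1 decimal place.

The relevant probability is 4,577/24,847 = 0.184207.
Expected number = 283 × 0.184207 = 52.1.

52.1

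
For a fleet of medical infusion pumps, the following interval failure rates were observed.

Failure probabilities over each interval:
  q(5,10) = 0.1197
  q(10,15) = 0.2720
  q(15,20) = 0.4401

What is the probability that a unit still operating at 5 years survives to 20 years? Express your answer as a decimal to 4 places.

0.3588

P(survive 5→20) = (1 − 0.1197) × (1 − 0.2720) × (1 − 0.4401).
= 0.8803 × 0.7280 × 0.5599 = 0.358817.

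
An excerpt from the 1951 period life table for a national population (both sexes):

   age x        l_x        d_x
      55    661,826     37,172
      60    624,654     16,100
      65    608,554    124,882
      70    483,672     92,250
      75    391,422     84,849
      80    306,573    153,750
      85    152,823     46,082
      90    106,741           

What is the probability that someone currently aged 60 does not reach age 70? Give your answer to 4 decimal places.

P(die before 70 | alive at 60) = 1 − l_70/l_60 = 1 − 483,672/624,654 = (140,982)/624,654 = 0.225696.

0.2257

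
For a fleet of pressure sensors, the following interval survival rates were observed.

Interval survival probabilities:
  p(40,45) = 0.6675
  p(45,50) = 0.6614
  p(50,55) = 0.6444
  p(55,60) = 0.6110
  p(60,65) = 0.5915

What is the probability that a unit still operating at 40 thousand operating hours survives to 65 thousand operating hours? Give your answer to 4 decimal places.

0.1028

Survival from 40 to 65 is the product of surviving each interval: 0.6675 × 0.6614 × 0.6444 × 0.6110 × 0.5915.
= 0.102817.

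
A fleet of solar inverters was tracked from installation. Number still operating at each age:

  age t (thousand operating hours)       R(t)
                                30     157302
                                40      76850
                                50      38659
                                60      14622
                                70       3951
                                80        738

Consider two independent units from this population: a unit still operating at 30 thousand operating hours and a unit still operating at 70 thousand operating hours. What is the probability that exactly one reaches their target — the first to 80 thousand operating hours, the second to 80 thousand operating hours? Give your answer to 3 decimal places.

p₁ = R(80)/R(30) = 738/157302 = 0.004692; p₂ = R(80)/R(70) = 738/3951 = 0.186788.
P(exactly one) = p₁(1−p₂) + (1−p₁)p₂ = 0.003816 + 0.185912 = 0.189727.

0.190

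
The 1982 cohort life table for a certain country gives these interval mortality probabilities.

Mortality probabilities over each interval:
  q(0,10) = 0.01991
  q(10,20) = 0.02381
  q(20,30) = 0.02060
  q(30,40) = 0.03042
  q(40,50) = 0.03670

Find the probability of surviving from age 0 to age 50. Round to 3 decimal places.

P(survive 0→50) = (1 − 0.01991) × (1 − 0.02381) × (1 − 0.02060) × (1 − 0.03042) × (1 − 0.03670).
= 0.98009 × 0.97619 × 0.97940 × 0.96958 × 0.96330 = 0.875197.

0.875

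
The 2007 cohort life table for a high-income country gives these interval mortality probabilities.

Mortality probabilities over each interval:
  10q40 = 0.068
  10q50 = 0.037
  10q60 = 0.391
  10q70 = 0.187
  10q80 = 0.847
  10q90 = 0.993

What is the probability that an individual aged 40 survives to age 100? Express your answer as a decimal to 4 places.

Survival from 40 to 100 is the product of surviving each interval: (1 − 0.068) × (1 − 0.037) × (1 − 0.391) × (1 − 0.187) × (1 − 0.847) × (1 − 0.993).
= 0.932 × 0.963 × 0.609 × 0.813 × 0.153 × 0.007 = 0.000476.

0.0005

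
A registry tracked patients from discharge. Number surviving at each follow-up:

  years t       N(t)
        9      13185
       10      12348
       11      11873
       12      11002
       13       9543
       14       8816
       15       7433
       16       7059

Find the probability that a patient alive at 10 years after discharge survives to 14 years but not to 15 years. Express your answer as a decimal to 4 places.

0.1120

This is the probability of reaching 14 but not 15, conditional on being alive at 10: (N(14) − N(15)) / N(10).
= (8816 − 7433) / 12348 = 1383 / 12348 = 0.112002.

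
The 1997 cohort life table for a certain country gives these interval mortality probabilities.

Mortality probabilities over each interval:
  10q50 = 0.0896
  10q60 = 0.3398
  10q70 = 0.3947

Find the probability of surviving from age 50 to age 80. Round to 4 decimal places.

0.3638

Chaining the interval survival probabilities: (1 − 0.0896) × (1 − 0.3398) × (1 − 0.3947).
= 0.9104 × 0.6602 × 0.6053 = 0.363813.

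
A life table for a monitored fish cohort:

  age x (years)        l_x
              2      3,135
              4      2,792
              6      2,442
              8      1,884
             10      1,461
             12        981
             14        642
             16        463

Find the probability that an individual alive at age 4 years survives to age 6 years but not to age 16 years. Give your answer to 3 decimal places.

This is the probability of reaching 6 but not 16, conditional on being alive at 4: (l_6 − l_16) / l_4.
= (2,442 − 463) / 2,792 = 1,979 / 2,792 = 0.708811.

0.709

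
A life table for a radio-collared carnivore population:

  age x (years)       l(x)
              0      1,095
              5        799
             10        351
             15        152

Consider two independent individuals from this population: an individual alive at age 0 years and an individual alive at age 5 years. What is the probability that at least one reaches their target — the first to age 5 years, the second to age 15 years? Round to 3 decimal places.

p₁ = l(5)/l(0) = 799/1,095 = 0.729680; p₂ = l(15)/l(5) = 152/799 = 0.190238.
P(at least one) = 1 − (1−p₁)(1−p₂) = 1 − 0.270320 × 0.809762 = 0.781105.

0.781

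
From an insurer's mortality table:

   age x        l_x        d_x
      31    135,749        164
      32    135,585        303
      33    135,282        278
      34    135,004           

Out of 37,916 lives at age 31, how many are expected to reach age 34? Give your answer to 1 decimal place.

The relevant probability is 135,004/135,749 = 0.994512.
Expected number = 37,916 × 0.994512 = 37707.9.

37707.9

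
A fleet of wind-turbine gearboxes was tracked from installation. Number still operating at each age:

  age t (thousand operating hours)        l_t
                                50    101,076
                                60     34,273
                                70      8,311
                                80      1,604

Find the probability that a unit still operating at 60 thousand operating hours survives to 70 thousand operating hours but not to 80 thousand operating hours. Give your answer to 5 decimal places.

This is the probability of reaching 70 but not 80, conditional on being operational at 60: (l_70 − l_80) / l_60.
= (8,311 − 1,604) / 34,273 = 6,707 / 34,273 = 0.195693.

0.19569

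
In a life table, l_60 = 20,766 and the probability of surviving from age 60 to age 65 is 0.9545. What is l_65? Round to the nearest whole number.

l_65 = l_60 × p = 20,766 × 0.9545 = 19821.

19821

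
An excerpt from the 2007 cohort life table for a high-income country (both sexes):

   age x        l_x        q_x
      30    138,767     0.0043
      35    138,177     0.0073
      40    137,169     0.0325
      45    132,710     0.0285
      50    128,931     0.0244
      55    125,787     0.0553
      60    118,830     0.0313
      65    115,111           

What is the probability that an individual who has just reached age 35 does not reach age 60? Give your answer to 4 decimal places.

P(die before 60 | alive at 35) = 1 − l_60/l_35 = 1 − 118,830/138,177 = (19,347)/138,177 = 0.140016.

0.1400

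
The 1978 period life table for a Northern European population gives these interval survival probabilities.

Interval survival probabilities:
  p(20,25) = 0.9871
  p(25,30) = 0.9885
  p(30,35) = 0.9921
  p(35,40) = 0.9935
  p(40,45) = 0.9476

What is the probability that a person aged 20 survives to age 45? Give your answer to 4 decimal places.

0.9114

The overall survival probability is 0.9871 × 0.9885 × 0.9921 × 0.9935 × 0.9476.
= 0.911352.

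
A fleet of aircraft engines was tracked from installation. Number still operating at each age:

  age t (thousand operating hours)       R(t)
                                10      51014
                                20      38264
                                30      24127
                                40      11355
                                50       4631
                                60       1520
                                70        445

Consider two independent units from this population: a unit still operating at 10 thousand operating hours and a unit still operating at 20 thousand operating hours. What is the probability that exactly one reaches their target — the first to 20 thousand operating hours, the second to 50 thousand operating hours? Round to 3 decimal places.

p₁ = R(20)/R(10) = 38264/51014 = 0.750069; p₂ = R(50)/R(20) = 4631/38264 = 0.121028.
P(exactly one) = p₁(1−p₂) + (1−p₁)p₂ = 0.659290 + 0.030249 = 0.689538.

0.690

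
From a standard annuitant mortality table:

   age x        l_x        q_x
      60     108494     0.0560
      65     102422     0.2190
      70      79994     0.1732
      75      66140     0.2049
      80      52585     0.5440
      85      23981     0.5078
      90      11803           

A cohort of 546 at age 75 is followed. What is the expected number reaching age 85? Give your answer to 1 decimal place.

198.0

The relevant probability is 23981/66140 = 0.362579.
Expected number = 546 × 0.362579 = 198.0.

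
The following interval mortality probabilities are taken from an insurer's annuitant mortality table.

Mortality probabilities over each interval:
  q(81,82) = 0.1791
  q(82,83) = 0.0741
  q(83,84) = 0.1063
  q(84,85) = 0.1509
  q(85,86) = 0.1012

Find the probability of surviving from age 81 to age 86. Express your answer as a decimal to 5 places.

Chaining the interval survival probabilities: (1 − 0.1791) × (1 − 0.0741) × (1 − 0.1063) × (1 − 0.1509) × (1 − 0.1012).
= 0.8209 × 0.9259 × 0.8937 × 0.8491 × 0.8988 = 0.518404.

0.51840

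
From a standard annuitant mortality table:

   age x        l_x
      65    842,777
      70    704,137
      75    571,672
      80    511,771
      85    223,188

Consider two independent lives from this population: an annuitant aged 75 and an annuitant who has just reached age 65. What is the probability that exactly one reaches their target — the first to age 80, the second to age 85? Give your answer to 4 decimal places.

0.6859

p₁ = l_80/l_75 = 511,771/571,672 = 0.895218; p₂ = l_85/l_65 = 223,188/842,777 = 0.264825.
P(exactly one) = p₁(1−p₂) + (1−p₁)p₂ = 0.658142 + 0.027749 = 0.685891.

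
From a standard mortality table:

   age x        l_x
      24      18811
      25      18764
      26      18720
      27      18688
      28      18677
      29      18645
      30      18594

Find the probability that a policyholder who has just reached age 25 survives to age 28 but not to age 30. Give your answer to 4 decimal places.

0.0044

We want 3|2q25 = (l_28 − l_30)/l_25.
This is the probability of reaching 28 but not 30, conditional on being alive at 25: (l_28 − l_30) / l_25.
= (18677 − 18594) / 18764 = 83 / 18764 = 0.004423.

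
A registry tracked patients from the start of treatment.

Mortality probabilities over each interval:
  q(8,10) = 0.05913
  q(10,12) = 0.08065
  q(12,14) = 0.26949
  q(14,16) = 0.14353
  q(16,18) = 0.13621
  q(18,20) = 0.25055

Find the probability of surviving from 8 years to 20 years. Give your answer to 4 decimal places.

Survival from 8 to 20 is the product of surviving each interval: (1 − 0.05913) × (1 − 0.08065) × (1 − 0.26949) × (1 − 0.14353) × (1 − 0.13621) × (1 − 0.25055).
= 0.94087 × 0.91935 × 0.73051 × 0.85647 × 0.86379 × 0.74945 = 0.350348.

0.3503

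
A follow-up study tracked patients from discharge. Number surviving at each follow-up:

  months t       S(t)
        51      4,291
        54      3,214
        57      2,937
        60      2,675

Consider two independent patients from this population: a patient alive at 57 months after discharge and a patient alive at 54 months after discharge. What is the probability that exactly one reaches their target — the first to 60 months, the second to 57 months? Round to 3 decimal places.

p₁ = S(60)/S(57) = 2,675/2,937 = 0.910793; p₂ = S(57)/S(54) = 2,937/3,214 = 0.913815.
P(exactly one) = p₁(1−p₂) + (1−p₁)p₂ = 0.078497 + 0.081519 = 0.160015.

0.160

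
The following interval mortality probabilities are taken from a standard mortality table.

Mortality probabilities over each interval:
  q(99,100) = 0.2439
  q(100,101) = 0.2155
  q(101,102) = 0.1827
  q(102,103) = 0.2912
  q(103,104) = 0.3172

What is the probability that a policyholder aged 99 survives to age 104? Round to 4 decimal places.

0.2346

P(survive 99→104) = (1 − 0.2439) × (1 − 0.2155) × (1 − 0.1827) × (1 − 0.2912) × (1 − 0.3172).
= 0.7561 × 0.7845 × 0.8173 × 0.7088 × 0.6828 = 0.234623.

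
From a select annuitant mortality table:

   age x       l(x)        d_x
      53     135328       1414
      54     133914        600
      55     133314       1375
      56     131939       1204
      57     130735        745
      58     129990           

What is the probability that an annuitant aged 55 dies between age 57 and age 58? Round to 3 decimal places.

This is the probability of reaching 57 but not 58, conditional on being alive at 55: (l(57) − l(58)) / l(55).
= (130735 − 129990) / 133314 = 745 / 133314 = 0.005588.

0.006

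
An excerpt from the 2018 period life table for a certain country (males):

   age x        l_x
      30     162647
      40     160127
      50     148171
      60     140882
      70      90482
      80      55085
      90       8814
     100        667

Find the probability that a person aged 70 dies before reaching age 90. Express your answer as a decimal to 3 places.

P(die before 90 | alive at 70) = 1 − l_90/l_70 = 1 − 8814/90482 = (81668)/90482 = 0.902588.

0.903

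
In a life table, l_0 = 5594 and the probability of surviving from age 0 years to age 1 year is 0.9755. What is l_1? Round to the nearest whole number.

5457

l_1 = l_0 × p = 5594 × 0.9755 = 5457.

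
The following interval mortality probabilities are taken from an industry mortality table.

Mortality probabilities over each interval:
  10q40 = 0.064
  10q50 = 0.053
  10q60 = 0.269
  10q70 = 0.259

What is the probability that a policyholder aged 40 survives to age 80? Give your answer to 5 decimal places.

The overall survival probability is (1 − 0.064) × (1 − 0.053) × (1 − 0.269) × (1 − 0.259).
= 0.936 × 0.947 × 0.731 × 0.741 = 0.480133.

0.48013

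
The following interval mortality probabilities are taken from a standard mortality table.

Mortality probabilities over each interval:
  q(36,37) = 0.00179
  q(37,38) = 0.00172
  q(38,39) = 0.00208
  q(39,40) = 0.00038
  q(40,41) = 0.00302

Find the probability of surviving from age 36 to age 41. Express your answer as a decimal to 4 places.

0.9910

Survival from 36 to 41 is the product of surviving each interval: (1 − 0.00179) × (1 − 0.00172) × (1 − 0.00208) × (1 − 0.00038) × (1 − 0.00302).
= 0.99821 × 0.99828 × 0.99792 × 0.99962 × 0.99698 = 0.991040.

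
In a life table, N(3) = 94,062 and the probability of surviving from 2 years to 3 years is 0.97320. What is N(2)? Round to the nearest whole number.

N(2) = N(3) / p = 94,062 / 0.97320 = 96652.

96652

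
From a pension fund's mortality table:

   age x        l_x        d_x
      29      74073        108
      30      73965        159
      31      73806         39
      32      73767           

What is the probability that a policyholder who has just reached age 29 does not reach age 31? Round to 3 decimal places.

0.004

P(die before 31 | alive at 29) = 1 − l_31/l_29 = 1 − 73806/74073 = (267)/74073 = 0.003605.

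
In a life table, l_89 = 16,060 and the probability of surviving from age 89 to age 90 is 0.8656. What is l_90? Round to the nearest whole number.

l_90 = l_89 × p = 16,060 × 0.8656 = 13902.

13902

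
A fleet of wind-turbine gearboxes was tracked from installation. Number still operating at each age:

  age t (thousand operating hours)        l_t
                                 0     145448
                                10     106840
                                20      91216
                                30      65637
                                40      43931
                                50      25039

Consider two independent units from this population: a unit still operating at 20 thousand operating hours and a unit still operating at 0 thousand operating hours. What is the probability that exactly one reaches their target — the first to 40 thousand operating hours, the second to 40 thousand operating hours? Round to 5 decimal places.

p₁ = l_40/l_20 = 43931/91216 = 0.481615; p₂ = l_40/l_0 = 43931/145448 = 0.302039.
P(exactly one) = p₁(1−p₂) + (1−p₁)p₂ = 0.336148 + 0.156572 = 0.492721.

0.49272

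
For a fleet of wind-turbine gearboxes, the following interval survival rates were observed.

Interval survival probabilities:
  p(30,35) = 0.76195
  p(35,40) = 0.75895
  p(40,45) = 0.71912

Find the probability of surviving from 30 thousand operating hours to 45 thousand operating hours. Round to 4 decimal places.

Survival from 30 to 45 is the product of surviving each interval: 0.76195 × 0.75895 × 0.71912.
= 0.415854.

0.4159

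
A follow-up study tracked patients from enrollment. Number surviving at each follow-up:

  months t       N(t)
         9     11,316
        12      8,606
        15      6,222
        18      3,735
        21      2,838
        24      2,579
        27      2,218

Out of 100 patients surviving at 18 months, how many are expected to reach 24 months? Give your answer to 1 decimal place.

69.0

The relevant probability is 2,579/3,735 = 0.690495.
Expected number = 100 × 0.690495 = 69.0.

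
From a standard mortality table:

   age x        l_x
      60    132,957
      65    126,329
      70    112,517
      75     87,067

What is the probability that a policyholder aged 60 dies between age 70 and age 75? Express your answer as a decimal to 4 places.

0.1914

We want 10|5q60 = (l_70 − l_75)/l_60.
This is the probability of reaching 70 but not 75, conditional on being alive at 60: (l_70 − l_75) / l_60.
= (112,517 − 87,067) / 132,957 = 25,450 / 132,957 = 0.191415.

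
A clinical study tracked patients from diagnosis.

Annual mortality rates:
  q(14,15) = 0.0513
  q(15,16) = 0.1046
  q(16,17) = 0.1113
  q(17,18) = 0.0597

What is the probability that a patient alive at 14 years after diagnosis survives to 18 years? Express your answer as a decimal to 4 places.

Chaining the interval survival probabilities: (1 − 0.0513) × (1 − 0.1046) × (1 − 0.1113) × (1 − 0.0597).
= 0.9487 × 0.8954 × 0.8887 × 0.9403 = 0.709852.

0.7099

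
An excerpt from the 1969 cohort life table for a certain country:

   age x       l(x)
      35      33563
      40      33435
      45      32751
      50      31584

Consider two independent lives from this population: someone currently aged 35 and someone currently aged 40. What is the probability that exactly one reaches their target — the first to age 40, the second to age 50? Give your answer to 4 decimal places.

p₁ = l(40)/l(35) = 33435/33563 = 0.996186; p₂ = l(50)/l(40) = 31584/33435 = 0.944639.
P(exactly one) = p₁(1−p₂) + (1−p₁)p₂ = 0.055150 + 0.003603 = 0.058753.

0.0588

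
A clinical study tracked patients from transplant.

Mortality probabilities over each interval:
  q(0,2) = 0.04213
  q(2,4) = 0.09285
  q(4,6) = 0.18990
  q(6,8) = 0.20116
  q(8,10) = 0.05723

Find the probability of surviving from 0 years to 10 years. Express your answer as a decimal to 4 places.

Survival from 0 to 10 is the product of surviving each interval: (1 − 0.04213) × (1 − 0.09285) × (1 − 0.18990) × (1 − 0.20116) × (1 − 0.05723).
= 0.95787 × 0.90715 × 0.81010 × 0.79884 × 0.94277 = 0.530139.

0.5301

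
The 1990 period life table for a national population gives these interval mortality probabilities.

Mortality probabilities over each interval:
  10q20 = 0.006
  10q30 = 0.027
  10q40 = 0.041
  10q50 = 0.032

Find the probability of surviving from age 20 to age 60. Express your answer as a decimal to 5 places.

Survival from 20 to 60 is the product of surviving each interval: (1 − 0.006) × (1 − 0.027) × (1 − 0.041) × (1 − 0.032).
= 0.994 × 0.973 × 0.959 × 0.968 = 0.897828.

0.89783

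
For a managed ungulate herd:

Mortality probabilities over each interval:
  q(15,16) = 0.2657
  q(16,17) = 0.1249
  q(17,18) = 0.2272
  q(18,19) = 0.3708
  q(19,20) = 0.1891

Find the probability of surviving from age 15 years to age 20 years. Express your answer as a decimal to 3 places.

The overall survival probability is (1 − 0.2657) × (1 − 0.1249) × (1 − 0.2272) × (1 − 0.3708) × (1 − 0.1891).
= 0.7343 × 0.8751 × 0.7728 × 0.6292 × 0.8109 = 0.253370.

0.253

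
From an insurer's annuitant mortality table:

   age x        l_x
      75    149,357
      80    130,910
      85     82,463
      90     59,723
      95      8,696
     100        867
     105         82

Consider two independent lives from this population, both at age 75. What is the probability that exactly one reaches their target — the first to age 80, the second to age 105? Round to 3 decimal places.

0.876

p₁ = l_80/l_75 = 130,910/149,357 = 0.876491; p₂ = l_105/l_75 = 82/149,357 = 0.000549.
P(exactly one) = p₁(1−p₂) + (1−p₁)p₂ = 0.876010 + 0.000068 = 0.876078.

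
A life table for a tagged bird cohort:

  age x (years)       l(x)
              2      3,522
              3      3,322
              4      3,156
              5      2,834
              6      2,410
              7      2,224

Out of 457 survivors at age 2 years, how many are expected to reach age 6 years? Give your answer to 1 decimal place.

312.7

The relevant probability is 2,410/3,522 = 0.684270.
Expected number = 457 × 0.684270 = 312.7.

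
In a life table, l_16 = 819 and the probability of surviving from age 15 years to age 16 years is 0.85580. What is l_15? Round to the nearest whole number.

957

l_15 = l_16 / p = 819 / 0.85580 = 957.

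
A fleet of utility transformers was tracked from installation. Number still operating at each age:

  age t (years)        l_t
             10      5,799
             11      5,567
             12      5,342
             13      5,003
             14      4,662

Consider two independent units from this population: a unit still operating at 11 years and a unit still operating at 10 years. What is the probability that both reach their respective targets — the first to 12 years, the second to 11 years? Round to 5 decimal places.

0.92119

p₁ = l_12/l_11 = 5,342/5,567 = 0.959583; p₂ = l_11/l_10 = 5,567/5,799 = 0.959993.
P(both) = p₁ × p₂ = 0.959583 × 0.959993 = 0.921193.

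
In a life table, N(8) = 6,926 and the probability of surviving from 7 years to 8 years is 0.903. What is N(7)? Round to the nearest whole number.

N(7) = N(8) / p = 6,926 / 0.903 = 7670.

7670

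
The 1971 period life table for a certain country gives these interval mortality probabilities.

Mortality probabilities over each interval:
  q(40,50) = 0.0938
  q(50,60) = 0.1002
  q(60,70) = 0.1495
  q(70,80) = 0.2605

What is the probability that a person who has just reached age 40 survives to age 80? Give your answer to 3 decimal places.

Chaining the interval survival probabilities: (1 − 0.0938) × (1 − 0.1002) × (1 − 0.1495) × (1 − 0.2605).
= 0.9062 × 0.8998 × 0.8505 × 0.7395 = 0.512841.

0.513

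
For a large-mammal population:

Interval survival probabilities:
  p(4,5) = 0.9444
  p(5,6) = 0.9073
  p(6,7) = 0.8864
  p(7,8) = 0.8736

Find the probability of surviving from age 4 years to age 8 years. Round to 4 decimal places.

0.6635

P(survive 4→8) = 0.9444 × 0.9073 × 0.8864 × 0.8736.
= 0.663513.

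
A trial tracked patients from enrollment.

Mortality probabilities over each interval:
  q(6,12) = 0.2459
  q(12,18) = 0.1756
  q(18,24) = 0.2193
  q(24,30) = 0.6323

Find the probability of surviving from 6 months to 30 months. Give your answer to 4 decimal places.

0.1785

The overall survival probability is (1 − 0.2459) × (1 − 0.1756) × (1 − 0.2193) × (1 − 0.6323).
= 0.7541 × 0.8244 × 0.7807 × 0.3677 = 0.178462.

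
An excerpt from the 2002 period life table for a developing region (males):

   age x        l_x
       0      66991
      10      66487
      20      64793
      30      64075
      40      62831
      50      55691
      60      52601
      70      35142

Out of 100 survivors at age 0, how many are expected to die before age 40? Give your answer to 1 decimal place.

The relevant probability is 1 − 62831/66991 = 0.062098.
Expected number = 100 × 0.062098 = 6.2.

6.2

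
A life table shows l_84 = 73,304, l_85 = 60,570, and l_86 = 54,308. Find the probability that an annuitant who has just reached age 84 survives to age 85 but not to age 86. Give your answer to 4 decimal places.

We want 1|1q84 = (l_85 − l_86)/l_84.
This is the probability of reaching 85 but not 86, conditional on being alive at 84: (l_85 − l_86) / l_84.
= (60,570 − 54,308) / 73,304 = 6,262 / 73,304 = 0.085425.

0.0854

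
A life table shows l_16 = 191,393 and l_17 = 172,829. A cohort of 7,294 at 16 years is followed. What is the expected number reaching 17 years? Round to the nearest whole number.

The relevant probability is 172,829/191,393 = 0.903006.
Expected number = 7,294 × 0.903006 = 6587.

6587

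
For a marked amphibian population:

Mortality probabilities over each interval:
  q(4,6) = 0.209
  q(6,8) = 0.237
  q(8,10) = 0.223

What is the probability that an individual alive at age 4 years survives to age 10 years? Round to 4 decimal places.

0.4689

Survival from 4 to 10 is the product of surviving each interval: (1 − 0.209) × (1 − 0.237) × (1 − 0.223).
= 0.791 × 0.763 × 0.777 = 0.468945.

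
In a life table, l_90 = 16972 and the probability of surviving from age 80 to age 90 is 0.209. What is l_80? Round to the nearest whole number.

81206

l_80 = l_90 / p = 16972 / 0.209 = 81206.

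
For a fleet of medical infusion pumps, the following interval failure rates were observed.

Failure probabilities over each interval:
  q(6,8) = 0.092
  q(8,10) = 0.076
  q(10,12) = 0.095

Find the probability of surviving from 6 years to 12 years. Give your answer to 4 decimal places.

The overall survival probability is (1 − 0.092) × (1 − 0.076) × (1 − 0.095).
= 0.908 × 0.924 × 0.905 = 0.759288.

0.7593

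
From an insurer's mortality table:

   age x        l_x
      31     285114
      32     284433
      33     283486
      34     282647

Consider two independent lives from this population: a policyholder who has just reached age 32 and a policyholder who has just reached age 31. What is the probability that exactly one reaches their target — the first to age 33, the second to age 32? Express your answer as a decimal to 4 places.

0.0057

p₁ = l_33/l_32 = 283486/284433 = 0.996671; p₂ = l_32/l_31 = 284433/285114 = 0.997611.
P(exactly one) = p₁(1−p₂) + (1−p₁)p₂ = 0.002381 + 0.003321 = 0.005702.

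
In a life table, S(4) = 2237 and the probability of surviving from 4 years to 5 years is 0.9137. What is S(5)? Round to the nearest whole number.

S(5) = S(4) × p = 2237 × 0.9137 = 2044.

2044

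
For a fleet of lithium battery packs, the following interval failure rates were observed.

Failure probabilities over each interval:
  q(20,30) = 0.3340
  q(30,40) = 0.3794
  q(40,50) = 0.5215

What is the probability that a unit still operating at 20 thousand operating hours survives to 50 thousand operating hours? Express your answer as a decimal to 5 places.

0.19777

Chaining the interval survival probabilities: (1 − 0.3340) × (1 − 0.3794) × (1 − 0.5215).
= 0.6660 × 0.6206 × 0.4785 = 0.197773.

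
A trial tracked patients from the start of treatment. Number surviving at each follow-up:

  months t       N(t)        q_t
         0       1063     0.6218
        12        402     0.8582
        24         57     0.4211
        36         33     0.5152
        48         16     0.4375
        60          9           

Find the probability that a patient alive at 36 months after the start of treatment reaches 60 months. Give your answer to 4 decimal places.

0.2727

The conditional survival probability is N(60)/N(36) = 9/33 = 0.272727.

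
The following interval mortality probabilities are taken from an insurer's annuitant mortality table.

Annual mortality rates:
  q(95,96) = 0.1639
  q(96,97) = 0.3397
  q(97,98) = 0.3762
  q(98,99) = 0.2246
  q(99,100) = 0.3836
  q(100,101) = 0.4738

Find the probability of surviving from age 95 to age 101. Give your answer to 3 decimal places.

Chaining the interval survival probabilities: (1 − 0.1639) × (1 − 0.3397) × (1 − 0.3762) × (1 − 0.2246) × (1 − 0.3836) × (1 − 0.4738).
= 0.8361 × 0.6603 × 0.6238 × 0.7754 × 0.6164 × 0.5262 = 0.086613.

0.087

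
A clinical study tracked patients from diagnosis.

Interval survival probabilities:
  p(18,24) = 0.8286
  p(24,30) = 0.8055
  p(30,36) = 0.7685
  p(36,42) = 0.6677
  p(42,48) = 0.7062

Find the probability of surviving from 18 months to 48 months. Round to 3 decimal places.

0.242

Chaining the interval survival probabilities: 0.8286 × 0.8055 × 0.7685 × 0.6677 × 0.7062.
= 0.241860.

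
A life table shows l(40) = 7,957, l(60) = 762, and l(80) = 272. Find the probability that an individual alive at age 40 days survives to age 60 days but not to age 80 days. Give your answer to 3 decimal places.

0.062

This is the probability of reaching 60 but not 80, conditional on being alive at 40: (l(60) − l(80)) / l(40).
= (762 − 272) / 7,957 = 490 / 7,957 = 0.061581.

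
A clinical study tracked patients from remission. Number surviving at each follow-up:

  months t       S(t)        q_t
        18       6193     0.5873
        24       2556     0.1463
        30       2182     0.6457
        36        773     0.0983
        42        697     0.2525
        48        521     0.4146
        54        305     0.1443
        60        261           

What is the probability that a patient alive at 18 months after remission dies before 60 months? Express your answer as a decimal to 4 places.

P(die before 60 | alive at 18) = 1 − S(60)/S(18) = 1 − 261/6193 = (5932)/6193 = 0.957856.

0.9579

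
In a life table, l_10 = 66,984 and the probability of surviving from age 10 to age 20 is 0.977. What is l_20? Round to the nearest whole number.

65443

l_20 = l_10 × p = 66,984 × 0.977 = 65443.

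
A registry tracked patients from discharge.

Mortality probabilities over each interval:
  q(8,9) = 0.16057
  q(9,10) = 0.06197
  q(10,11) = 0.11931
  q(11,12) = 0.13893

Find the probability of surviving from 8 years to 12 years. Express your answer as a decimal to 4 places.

Survival from 8 to 12 is the product of surviving each interval: (1 − 0.16057) × (1 − 0.06197) × (1 − 0.11931) × (1 − 0.13893).
= 0.83943 × 0.93803 × 0.88069 × 0.86107 = 0.597122.

0.5971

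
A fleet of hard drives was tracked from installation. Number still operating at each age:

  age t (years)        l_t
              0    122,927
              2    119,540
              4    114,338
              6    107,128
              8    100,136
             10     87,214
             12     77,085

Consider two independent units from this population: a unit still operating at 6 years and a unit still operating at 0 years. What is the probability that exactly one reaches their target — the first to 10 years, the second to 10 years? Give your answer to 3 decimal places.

p₁ = l_10/l_6 = 87,214/107,128 = 0.814110; p₂ = l_10/l_0 = 87,214/122,927 = 0.709478.
P(exactly one) = p₁(1−p₂) + (1−p₁)p₂ = 0.236517 + 0.131885 = 0.368402.

0.368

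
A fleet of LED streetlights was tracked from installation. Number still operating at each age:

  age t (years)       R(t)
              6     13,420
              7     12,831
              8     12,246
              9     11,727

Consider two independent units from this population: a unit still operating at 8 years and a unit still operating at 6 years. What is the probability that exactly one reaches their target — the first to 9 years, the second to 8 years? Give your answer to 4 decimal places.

p₁ = R(9)/R(8) = 11,727/12,246 = 0.957619; p₂ = R(8)/R(6) = 12,246/13,420 = 0.912519.
P(exactly one) = p₁(1−p₂) + (1−p₁)p₂ = 0.083773 + 0.038673 = 0.122447.

0.1224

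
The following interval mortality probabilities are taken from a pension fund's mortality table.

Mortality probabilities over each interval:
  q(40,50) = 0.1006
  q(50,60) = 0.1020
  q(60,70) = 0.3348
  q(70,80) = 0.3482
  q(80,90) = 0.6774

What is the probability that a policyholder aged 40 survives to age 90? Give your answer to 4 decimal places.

P(survive 40→90) = (1 − 0.1006) × (1 − 0.1020) × (1 − 0.3348) × (1 − 0.3482) × (1 − 0.6774).
= 0.8994 × 0.8980 × 0.6652 × 0.6518 × 0.3226 = 0.112969.

0.1130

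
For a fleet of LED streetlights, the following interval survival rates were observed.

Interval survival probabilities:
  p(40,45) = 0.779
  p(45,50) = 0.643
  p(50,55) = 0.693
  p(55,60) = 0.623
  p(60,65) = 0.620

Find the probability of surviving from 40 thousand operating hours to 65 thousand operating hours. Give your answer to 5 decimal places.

P(survive 40→65) = 0.779 × 0.643 × 0.693 × 0.623 × 0.620.
= 0.134079.

0.13408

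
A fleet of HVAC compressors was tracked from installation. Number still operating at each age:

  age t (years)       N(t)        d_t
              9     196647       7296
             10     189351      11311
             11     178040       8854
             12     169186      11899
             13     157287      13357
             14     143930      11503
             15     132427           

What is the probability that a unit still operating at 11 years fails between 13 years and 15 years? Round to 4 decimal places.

0.1396

This is the probability of reaching 13 but not 15, conditional on being operational at 11: (N(13) − N(15)) / N(11).
= (157287 − 132427) / 178040 = 24860 / 178040 = 0.139632.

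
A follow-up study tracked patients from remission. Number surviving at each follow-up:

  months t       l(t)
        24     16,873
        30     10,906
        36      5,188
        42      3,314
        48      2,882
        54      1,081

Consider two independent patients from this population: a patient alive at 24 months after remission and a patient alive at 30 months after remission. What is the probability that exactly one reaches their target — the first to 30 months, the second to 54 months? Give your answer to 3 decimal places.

0.617

p₁ = l(30)/l(24) = 10,906/16,873 = 0.646358; p₂ = l(54)/l(30) = 1,081/10,906 = 0.099120.
P(exactly one) = p₁(1−p₂) + (1−p₁)p₂ = 0.582291 + 0.035053 = 0.617344.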